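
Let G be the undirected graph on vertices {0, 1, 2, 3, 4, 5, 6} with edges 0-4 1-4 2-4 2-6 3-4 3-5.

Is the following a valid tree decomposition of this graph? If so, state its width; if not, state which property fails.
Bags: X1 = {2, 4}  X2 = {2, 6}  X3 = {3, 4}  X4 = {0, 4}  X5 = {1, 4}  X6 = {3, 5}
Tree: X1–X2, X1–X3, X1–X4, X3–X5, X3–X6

Every vertex of G appears in some bag (union = {0, 1, 2, 3, 4, 5, 6}); every edge is covered by a bag; and for each vertex v the set of bags containing v is connected in the bag tree. The decomposition is therefore valid. The largest bag has 2 vertices, so the width is 1.

Yes; width 1.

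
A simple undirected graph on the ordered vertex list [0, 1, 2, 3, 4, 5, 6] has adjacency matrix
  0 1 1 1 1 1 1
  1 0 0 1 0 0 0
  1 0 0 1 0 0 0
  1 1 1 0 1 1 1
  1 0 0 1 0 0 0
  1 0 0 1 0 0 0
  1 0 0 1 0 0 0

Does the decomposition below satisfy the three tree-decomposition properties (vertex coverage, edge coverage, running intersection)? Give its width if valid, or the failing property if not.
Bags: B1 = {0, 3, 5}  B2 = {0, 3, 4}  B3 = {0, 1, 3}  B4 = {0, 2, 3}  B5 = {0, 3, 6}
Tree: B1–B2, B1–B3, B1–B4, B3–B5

Yes; width 2.

Vertex coverage: the bags together contain {0, 1, 2, 3, 4, 5, 6}, the full vertex set. Edge coverage: each edge of G has both endpoints in at least one bag. Running intersection: for every vertex, the bags containing it form a connected subtree. All three properties hold, so this is a valid tree decomposition of width max|bag| − 1 = 2, and hence tw(G) ≤ 2.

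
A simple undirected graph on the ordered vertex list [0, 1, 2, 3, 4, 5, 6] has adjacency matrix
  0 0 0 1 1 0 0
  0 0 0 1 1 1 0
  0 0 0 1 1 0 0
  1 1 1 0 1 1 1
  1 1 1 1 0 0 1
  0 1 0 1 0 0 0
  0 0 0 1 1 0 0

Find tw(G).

A width-2 tree decomposition is:
Bags: B1 = {1, 3, 4}  B2 = {3, 4, 6}  B3 = {1, 3, 5}  B4 = {2, 3, 4}  B5 = {0, 3, 4}
Tree: B1–B2, B1–B3, B1–B4, B1–B5
Every bag has size at most 3, so the width is 3 − 1 = 2 and tw(G) ≤ 2. On the other hand G contains the 3-clique {0, 3, 4}. A clique must lie in a single bag of any decomposition, so no decomposition can have width below 2. Hence tw(G) = 2 exactly.

2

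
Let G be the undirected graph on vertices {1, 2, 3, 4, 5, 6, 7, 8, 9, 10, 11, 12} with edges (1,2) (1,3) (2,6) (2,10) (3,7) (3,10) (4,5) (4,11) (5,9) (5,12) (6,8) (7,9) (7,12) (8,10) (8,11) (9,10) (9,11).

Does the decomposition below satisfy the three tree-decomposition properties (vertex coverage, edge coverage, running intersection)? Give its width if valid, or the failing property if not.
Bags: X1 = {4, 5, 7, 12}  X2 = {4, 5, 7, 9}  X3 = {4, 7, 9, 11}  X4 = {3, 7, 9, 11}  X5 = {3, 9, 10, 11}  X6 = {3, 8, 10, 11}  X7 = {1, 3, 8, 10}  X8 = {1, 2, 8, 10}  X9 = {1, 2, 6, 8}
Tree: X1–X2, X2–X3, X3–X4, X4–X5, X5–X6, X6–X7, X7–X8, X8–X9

Vertex coverage: the bags together contain {1, 2, 3, 4, 5, 6, 7, 8, 9, 10, 11, 12}, the full vertex set. Edge coverage: each edge of G has both endpoints in at least one bag. Running intersection: for every vertex, the bags containing it form a connected subtree. All three properties hold, so this is a valid tree decomposition of width max|bag| − 1 = 3, and hence tw(G) ≤ 3.

Yes; width 3.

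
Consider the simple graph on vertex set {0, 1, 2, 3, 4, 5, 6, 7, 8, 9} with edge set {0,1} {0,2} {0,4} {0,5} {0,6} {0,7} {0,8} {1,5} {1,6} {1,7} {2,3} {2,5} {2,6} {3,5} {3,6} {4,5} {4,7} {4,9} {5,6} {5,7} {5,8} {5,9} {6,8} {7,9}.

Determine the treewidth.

A width-3 tree decomposition is:
Bags: B1 = {0, 1, 5, 7}  B2 = {0, 4, 5, 7}  B3 = {0, 1, 5, 6}  B4 = {4, 5, 7, 9}  B5 = {0, 5, 6, 8}  B6 = {0, 2, 5, 6}  B7 = {2, 3, 5, 6}
Tree: B1–B2, B1–B3, B2–B4, B3–B5, B5–B6, B6–B7
Every bag has size at most 4, so the width is 4 − 1 = 3 and tw(G) ≤ 3. Conversely, {0, 4, 5, 7} is a clique of size 4, and the vertices of any clique must share a bag in every tree decomposition; so some bag has ≥ 4 vertices and tw(G) ≥ 3. Therefore the treewidth is 3.

3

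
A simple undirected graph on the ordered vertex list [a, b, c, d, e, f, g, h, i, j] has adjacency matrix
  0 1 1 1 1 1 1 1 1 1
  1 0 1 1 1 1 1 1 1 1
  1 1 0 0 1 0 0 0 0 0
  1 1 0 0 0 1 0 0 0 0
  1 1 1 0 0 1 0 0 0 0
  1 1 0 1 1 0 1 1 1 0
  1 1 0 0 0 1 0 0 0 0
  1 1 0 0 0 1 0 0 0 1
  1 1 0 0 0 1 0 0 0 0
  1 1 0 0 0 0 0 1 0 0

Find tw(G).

3

A width-3 tree decomposition is:
Bags: B1 = {a, b, f, i}  B2 = {a, b, d, f}  B3 = {a, b, f, h}  B4 = {a, b, f, g}  B5 = {a, b, e, f}  B6 = {a, b, c, e}  B7 = {a, b, h, j}
Tree: B1–B2, B1–B3, B1–B4, B3–B5, B5–B6, B3–B7
Each bag holds 4 vertices, so the decomposition has width 3, which upper-bounds the treewidth. Conversely, {a, b, h, j} is a clique of size 4, and the vertices of any clique must share a bag in every tree decomposition; so some bag has ≥ 4 vertices and tw(G) ≥ 3. Therefore the treewidth is 3.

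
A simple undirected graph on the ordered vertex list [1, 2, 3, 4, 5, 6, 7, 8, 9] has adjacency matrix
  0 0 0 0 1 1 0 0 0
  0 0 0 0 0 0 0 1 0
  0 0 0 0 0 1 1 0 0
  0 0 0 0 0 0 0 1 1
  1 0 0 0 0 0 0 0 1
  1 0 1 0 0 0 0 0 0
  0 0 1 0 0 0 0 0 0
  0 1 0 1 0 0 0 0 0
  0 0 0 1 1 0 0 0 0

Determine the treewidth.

1

A width-1 tree decomposition is:
Bags: B1 = {2, 8}  B2 = {4, 8}  B3 = {4, 9}  B4 = {5, 9}  B5 = {1, 5}  B6 = {1, 6}  B7 = {3, 6}  B8 = {3, 7}
Tree: B1–B2, B2–B3, B3–B4, B4–B5, B5–B6, B6–B7, B7–B8
Every bag has size at most 2, so the width is 2 − 1 = 1 and tw(G) ≤ 1. Since G has at least one edge (e.g. 2–8), it is not an edgeless graph, so tw(G) ≥ 1. Hence tw(G) = 1 exactly.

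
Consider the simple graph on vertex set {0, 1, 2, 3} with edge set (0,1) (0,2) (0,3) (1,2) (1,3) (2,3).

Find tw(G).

3

A width-3 tree decomposition is:
Bags: B1 = {0, 1, 2, 3}
Tree: (single bag)
With just one bag of size 4, the width is 4 − 1 = 3, so tw(G) ≤ 3. On the other hand G contains the 4-clique {0, 1, 2, 3}. A clique must lie in a single bag of any decomposition, so no decomposition can have width below 3. Combining the bounds, tw(G) = 3.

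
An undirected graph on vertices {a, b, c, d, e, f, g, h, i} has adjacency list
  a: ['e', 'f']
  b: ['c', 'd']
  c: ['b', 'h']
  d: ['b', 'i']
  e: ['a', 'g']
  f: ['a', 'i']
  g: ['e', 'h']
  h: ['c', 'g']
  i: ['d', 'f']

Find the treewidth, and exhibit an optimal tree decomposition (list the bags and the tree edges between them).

Each bag holds 3 vertices, so the decomposition has width 2, which upper-bounds the treewidth. The edges g–e–a–f–i–d–b–c–h–g form a cycle, so G is not a tree and its treewidth is at least 2. Hence tw(G) = 2 exactly.

Treewidth 2.
One such decomposition:
Bags: B1 = {a, e, g}  B2 = {a, f, g}  B3 = {f, g, i}  B4 = {d, g, i}  B5 = {b, d, g}  B6 = {b, c, g}  B7 = {c, g, h}
Tree: B1–B2, B2–B3, B3–B4, B4–B5, B5–B6, B6–B7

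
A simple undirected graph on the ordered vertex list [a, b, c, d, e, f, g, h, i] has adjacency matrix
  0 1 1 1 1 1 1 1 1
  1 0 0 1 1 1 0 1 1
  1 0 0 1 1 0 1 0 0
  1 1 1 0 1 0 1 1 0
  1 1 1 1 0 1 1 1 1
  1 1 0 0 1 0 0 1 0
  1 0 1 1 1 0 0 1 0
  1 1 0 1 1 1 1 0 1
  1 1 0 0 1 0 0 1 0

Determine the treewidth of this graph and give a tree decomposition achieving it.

Treewidth 4.
One optimal decomposition is:
Bags: B1 = {a, c, d, e, g}  B2 = {a, d, e, g, h}  B3 = {a, b, d, e, h}  B4 = {a, b, e, f, h}  B5 = {a, b, e, h, i}
Tree: B1–B2, B2–B3, B3–B4, B3–B5

The largest bag has 5 vertices, giving width 4; this decomposition certifies tw(G) ≤ 4. On the other hand G contains the 5-clique {a, d, e, g, h}. A clique must lie in a single bag of any decomposition, so no decomposition can have width below 4. The upper and lower bounds meet at 4, so that is the treewidth.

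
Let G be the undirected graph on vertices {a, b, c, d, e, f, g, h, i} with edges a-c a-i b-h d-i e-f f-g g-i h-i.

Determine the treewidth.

A width-1 tree decomposition is:
Bags: B1 = {a, i}  B2 = {h, i}  B3 = {b, h}  B4 = {a, c}  B5 = {g, i}  B6 = {f, g}  B7 = {e, f}  B8 = {d, i}
Tree: B1–B2, B2–B3, B1–B4, B2–B5, B5–B6, B6–B7, B5–B8
Each bag holds 2 vertices, so the decomposition has width 1, which upper-bounds the treewidth. Since G has at least one edge (e.g. i–a), it is not an edgeless graph, so tw(G) ≥ 1. Therefore the treewidth is 1.

1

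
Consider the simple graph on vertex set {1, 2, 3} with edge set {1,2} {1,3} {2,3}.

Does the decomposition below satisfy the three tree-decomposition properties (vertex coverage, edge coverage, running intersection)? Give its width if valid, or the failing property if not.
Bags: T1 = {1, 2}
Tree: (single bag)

A tree decomposition must satisfy three properties: every vertex lies in some bag; for every edge, both endpoints lie together in some bag; and for every vertex, the bags containing it form a connected subtree. Here vertex 3 appears in no bag, so the decomposition is invalid.

No — vertex 3 appears in no bag.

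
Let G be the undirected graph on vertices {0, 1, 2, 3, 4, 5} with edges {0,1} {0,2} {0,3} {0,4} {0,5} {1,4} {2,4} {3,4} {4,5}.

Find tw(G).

A width-2 tree decomposition is:
Bags: B1 = {0, 4, 5}  B2 = {0, 2, 4}  B3 = {0, 3, 4}  B4 = {0, 1, 4}
Tree: B1–B2, B2–B3, B1–B4
Each bag holds 3 vertices, so the decomposition has width 2, which upper-bounds the treewidth. For the lower bound, the 3 vertices {0, 1, 4} are pairwise adjacent, and any tree decomposition puts a clique entirely inside one bag — forcing width ≥ 2. The upper and lower bounds meet at 2, so that is the treewidth.

2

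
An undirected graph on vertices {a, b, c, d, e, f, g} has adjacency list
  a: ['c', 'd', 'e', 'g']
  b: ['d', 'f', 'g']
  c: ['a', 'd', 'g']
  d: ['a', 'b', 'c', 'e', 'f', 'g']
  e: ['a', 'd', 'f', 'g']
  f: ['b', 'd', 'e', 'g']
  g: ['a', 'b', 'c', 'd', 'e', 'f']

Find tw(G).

3

A width-3 tree decomposition is:
Bags: B1 = {a, d, e, g}  B2 = {d, e, f, g}  B3 = {b, d, f, g}  B4 = {a, c, d, g}
Tree: B1–B2, B2–B3, B1–B4
The largest bag has 4 vertices, giving width 3; this decomposition certifies tw(G) ≤ 3. For the lower bound, the 4 vertices {a, d, e, g} are pairwise adjacent, and any tree decomposition puts a clique entirely inside one bag — forcing width ≥ 3. Combining the bounds, tw(G) = 3.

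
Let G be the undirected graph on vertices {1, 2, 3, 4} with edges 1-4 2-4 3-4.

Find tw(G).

A width-1 tree decomposition is:
Bags: B1 = {2, 4}  B2 = {3, 4}  B3 = {1, 4}
Tree: B1–B2, B2–B3
Each bag holds 2 vertices, so the decomposition has width 1, which upper-bounds the treewidth. G has an edge, so its treewidth is at least 1. Combining the bounds, tw(G) = 1.

1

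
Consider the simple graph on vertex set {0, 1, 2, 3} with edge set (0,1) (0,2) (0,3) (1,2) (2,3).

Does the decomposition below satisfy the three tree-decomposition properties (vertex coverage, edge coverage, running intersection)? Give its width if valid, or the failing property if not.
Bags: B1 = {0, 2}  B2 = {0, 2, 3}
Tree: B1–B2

A tree decomposition must satisfy three properties: every vertex lies in some bag; for every edge, both endpoints lie together in some bag; and for every vertex, the bags containing it form a connected subtree. Here vertex 1 appears in no bag, so the decomposition is invalid.

No — vertex 1 appears in no bag.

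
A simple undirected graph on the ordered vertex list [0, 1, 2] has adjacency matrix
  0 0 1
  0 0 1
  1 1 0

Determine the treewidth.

A width-1 tree decomposition is:
Bags: B1 = {0, 2}  B2 = {1, 2}
Tree: B1–B2
Each bag holds 2 vertices, so the decomposition has width 1, which upper-bounds the treewidth. Since G has at least one edge (e.g. 0–2), it is not an edgeless graph, so tw(G) ≥ 1. Combining the bounds, tw(G) = 1.

1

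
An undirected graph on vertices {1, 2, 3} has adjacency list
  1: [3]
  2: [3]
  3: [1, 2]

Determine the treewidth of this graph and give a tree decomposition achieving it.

Treewidth 1.
One optimal decomposition is:
Bags: B1 = {1, 3}  B2 = {2, 3}
Tree: B1–B2

Every bag has size at most 2, so the width is 2 − 1 = 1 and tw(G) ≤ 1. G has an edge, so its treewidth is at least 1. Hence tw(G) = 1 exactly.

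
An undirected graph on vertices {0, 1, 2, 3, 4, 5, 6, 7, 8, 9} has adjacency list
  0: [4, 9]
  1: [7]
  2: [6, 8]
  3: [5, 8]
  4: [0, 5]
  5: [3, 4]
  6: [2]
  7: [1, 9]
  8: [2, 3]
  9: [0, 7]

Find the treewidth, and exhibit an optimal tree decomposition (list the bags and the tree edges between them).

Treewidth 1.
Bags: B1 = {2, 6}  B2 = {2, 8}  B3 = {3, 8}  B4 = {3, 5}  B5 = {4, 5}  B6 = {0, 4}  B7 = {0, 9}  B8 = {7, 9}  B9 = {1, 7}
Tree: B1–B2, B2–B3, B3–B4, B4–B5, B5–B6, B6–B7, B7–B8, B8–B9

The largest bag has 2 vertices, giving width 1; this decomposition certifies tw(G) ≤ 1. G has an edge, so its treewidth is at least 1. The upper and lower bounds meet at 1, so that is the treewidth.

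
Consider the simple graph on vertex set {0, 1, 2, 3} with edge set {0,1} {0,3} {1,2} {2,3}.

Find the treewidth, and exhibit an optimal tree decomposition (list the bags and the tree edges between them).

Treewidth 2.
Bags: B1 = {0, 1, 3}  B2 = {1, 2, 3}
Tree: B1–B2

Every bag has size at most 3, so the width is 3 − 1 = 2 and tw(G) ≤ 2. For the lower bound, G contains the cycle 1–0–3–2–1, so G is not a forest; only forests have treewidth ≤ 1, hence tw(G) ≥ 2. Hence tw(G) = 2 exactly.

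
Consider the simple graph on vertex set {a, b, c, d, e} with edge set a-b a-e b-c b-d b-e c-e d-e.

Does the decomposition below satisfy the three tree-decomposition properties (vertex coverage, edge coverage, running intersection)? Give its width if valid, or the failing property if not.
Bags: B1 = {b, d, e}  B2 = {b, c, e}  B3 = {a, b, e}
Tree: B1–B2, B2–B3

Checking the three conditions: (i) the bags cover all of {a, b, c, d, e}; (ii) for each edge, some bag contains both endpoints; (iii) the bags containing any fixed vertex form a subtree. All hold, so the decomposition is valid with width 3 − 1 = 2.

Yes; width 2.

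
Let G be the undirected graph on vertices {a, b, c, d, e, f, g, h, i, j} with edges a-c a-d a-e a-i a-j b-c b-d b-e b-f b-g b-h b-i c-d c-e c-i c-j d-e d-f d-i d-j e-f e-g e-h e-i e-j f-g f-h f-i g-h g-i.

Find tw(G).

4

A width-4 tree decomposition is:
Bags: B1 = {b, d, e, f, i}  B2 = {b, c, d, e, i}  B3 = {b, e, f, g, i}  B4 = {a, c, d, e, i}  B5 = {a, c, d, e, j}  B6 = {b, e, f, g, h}
Tree: B1–B2, B1–B3, B2–B4, B4–B5, B3–B6
The largest bag has 5 vertices, giving width 4; this decomposition certifies tw(G) ≤ 4. For the lower bound, the 5 vertices {a, c, d, e, j} are pairwise adjacent, and any tree decomposition puts a clique entirely inside one bag — forcing width ≥ 4. Combining the bounds, tw(G) = 4.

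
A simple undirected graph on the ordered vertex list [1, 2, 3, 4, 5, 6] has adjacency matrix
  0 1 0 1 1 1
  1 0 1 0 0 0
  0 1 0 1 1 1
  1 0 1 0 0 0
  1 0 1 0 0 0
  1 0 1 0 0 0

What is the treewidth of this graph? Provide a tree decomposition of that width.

Treewidth 2.
One optimal decomposition is:
Bags: B1 = {1, 2, 3}  B2 = {1, 3, 4}  B3 = {1, 3, 5}  B4 = {1, 3, 6}
Tree: B1–B2, B2–B3, B3–B4

Every bag has size at most 3, so the width is 3 − 1 = 2 and tw(G) ≤ 2. For the lower bound, G contains the cycle 2–3–4–1–2, so G is not a forest; only forests have treewidth ≤ 1, hence tw(G) ≥ 2. Combining the bounds, tw(G) = 2.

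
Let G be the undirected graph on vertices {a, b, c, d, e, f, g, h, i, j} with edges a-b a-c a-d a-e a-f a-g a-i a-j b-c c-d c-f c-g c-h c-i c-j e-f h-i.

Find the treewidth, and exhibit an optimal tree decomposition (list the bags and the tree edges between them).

The largest bag has 3 vertices, giving width 2; this decomposition certifies tw(G) ≤ 2. On the other hand G contains the 3-clique {a, e, f}. A clique must lie in a single bag of any decomposition, so no decomposition can have width below 2. Hence tw(G) = 2 exactly.

Treewidth 2.
One such decomposition:
Bags: B1 = {a, c, f}  B2 = {a, c, i}  B3 = {c, h, i}  B4 = {a, c, d}  B5 = {a, c, j}  B6 = {a, c, g}  B7 = {a, b, c}  B8 = {a, e, f}
Tree: B1–B2, B2–B3, B1–B4, B1–B5, B5–B6, B5–B7, B1–B8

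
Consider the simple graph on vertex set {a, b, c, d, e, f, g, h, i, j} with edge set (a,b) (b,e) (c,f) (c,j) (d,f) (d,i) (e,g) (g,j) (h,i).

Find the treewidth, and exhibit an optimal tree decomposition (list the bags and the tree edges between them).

Treewidth 1.
Bags: B1 = {h, i}  B2 = {d, i}  B3 = {d, f}  B4 = {c, f}  B5 = {c, j}  B6 = {g, j}  B7 = {e, g}  B8 = {b, e}  B9 = {a, b}
Tree: B1–B2, B2–B3, B3–B4, B4–B5, B5–B6, B6–B7, B7–B8, B8–B9

Every bag has size at most 2, so the width is 2 − 1 = 1 and tw(G) ≤ 1. Since G has at least one edge (e.g. h–i), it is not an edgeless graph, so tw(G) ≥ 1. The upper and lower bounds meet at 1, so that is the treewidth.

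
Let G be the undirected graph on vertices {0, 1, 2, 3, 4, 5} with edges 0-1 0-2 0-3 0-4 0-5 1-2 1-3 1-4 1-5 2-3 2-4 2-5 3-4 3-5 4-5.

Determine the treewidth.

5

A width-5 tree decomposition is:
Bags: B1 = {0, 1, 2, 3, 4, 5}
Tree: (single bag)
A single bag containing all 6 vertices is trivially a valid decomposition of width 5. On the other hand G contains the 6-clique {0, 1, 2, 3, 4, 5}. A clique must lie in a single bag of any decomposition, so no decomposition can have width below 5. Hence tw(G) = 5 exactly.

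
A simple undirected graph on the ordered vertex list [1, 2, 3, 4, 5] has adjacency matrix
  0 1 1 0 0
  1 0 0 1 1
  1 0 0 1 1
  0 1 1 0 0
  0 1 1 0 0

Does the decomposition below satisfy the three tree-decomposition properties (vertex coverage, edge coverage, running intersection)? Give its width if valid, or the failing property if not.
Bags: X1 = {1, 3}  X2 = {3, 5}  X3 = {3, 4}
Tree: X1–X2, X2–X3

A tree decomposition must satisfy three properties: every vertex lies in some bag; for every edge, both endpoints lie together in some bag; and for every vertex, the bags containing it form a connected subtree. Here vertex 2 appears in no bag, so the decomposition is invalid.

No — vertex 2 appears in no bag.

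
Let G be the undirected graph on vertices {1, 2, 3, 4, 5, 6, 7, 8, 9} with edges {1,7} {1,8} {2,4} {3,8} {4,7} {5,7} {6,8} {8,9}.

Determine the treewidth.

A width-1 tree decomposition is:
Bags: B1 = {4, 7}  B2 = {2, 4}  B3 = {1, 7}  B4 = {1, 8}  B5 = {3, 8}  B6 = {5, 7}  B7 = {8, 9}  B8 = {6, 8}
Tree: B1–B2, B1–B3, B3–B4, B4–B5, B3–B6, B5–B7, B7–B8
The largest bag has 2 vertices, giving width 1; this decomposition certifies tw(G) ≤ 1. G has an edge, so its treewidth is at least 1. The upper and lower bounds meet at 1, so that is the treewidth.

1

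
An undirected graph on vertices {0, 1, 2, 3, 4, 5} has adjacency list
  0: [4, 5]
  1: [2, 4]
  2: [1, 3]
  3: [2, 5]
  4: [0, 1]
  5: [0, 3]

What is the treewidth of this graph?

2

A width-2 tree decomposition is:
Bags: B1 = {0, 3, 5}  B2 = {0, 3, 4}  B3 = {1, 3, 4}  B4 = {1, 2, 3}
Tree: B1–B2, B2–B3, B3–B4
The largest bag has 3 vertices, giving width 2; this decomposition certifies tw(G) ≤ 2. Since 3–5–0–4–1–2–3 is a cycle in G, G is not acyclic. Forests are exactly the graphs of treewidth ≤ 1, so tw(G) ≥ 2. Therefore the treewidth is 2.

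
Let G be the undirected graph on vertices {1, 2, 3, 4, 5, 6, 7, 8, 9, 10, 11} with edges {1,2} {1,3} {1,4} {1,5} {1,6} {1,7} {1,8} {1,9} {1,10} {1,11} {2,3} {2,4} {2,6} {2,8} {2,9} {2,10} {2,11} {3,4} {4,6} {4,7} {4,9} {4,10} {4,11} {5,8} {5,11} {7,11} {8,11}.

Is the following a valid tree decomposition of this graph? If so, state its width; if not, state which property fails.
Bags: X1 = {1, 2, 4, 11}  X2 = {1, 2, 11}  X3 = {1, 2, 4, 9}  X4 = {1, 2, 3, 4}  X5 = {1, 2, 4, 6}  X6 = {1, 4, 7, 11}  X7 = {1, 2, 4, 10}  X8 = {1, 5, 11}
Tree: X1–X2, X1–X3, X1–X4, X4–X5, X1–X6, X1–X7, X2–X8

A tree decomposition must satisfy three properties: every vertex lies in some bag; for every edge, both endpoints lie together in some bag; and for every vertex, the bags containing it form a connected subtree. Here vertex 8 appears in no bag, so the decomposition is invalid.

No — vertex 8 appears in no bag.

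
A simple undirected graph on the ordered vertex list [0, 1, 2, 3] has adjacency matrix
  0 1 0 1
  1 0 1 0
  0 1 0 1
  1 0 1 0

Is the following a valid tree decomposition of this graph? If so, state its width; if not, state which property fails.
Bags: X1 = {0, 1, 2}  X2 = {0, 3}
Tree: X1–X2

A tree decomposition must satisfy three properties: every vertex lies in some bag; for every edge, both endpoints lie together in some bag; and for every vertex, the bags containing it form a connected subtree. Here edge (2,3) lies in no bag, so the decomposition is invalid.

No — edge (2,3) lies in no bag.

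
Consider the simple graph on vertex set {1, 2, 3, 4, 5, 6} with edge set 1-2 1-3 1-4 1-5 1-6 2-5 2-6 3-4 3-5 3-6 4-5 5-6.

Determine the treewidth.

3

A width-3 tree decomposition is:
Bags: B1 = {1, 3, 4, 5}  B2 = {1, 3, 5, 6}  B3 = {1, 2, 5, 6}
Tree: B1–B2, B2–B3
Each bag holds 4 vertices, so the decomposition has width 3, which upper-bounds the treewidth. Conversely, {1, 2, 5, 6} is a clique of size 4, and the vertices of any clique must share a bag in every tree decomposition; so some bag has ≥ 4 vertices and tw(G) ≥ 3. Combining the bounds, tw(G) = 3.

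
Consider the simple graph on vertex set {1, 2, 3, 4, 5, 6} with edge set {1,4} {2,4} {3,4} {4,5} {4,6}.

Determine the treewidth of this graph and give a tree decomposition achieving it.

Each bag holds 2 vertices, so the decomposition has width 1, which upper-bounds the treewidth. G has an edge, so its treewidth is at least 1. Hence tw(G) = 1 exactly.

Treewidth 1.
Bags: B1 = {1, 4}  B2 = {4, 6}  B3 = {3, 4}  B4 = {4, 5}  B5 = {2, 4}
Tree: B1–B2, B2–B3, B2–B4, B2–B5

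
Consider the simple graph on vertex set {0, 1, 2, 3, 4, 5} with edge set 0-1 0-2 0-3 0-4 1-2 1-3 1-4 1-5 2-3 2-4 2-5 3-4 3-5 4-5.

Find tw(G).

A width-4 tree decomposition is:
Bags: B1 = {1, 2, 3, 4, 5}  B2 = {0, 1, 2, 3, 4}
Tree: B1–B2
Every bag has size at most 5, so the width is 5 − 1 = 4 and tw(G) ≤ 4. On the other hand G contains the 5-clique {0, 1, 2, 3, 4}. A clique must lie in a single bag of any decomposition, so no decomposition can have width below 4. Combining the bounds, tw(G) = 4.

4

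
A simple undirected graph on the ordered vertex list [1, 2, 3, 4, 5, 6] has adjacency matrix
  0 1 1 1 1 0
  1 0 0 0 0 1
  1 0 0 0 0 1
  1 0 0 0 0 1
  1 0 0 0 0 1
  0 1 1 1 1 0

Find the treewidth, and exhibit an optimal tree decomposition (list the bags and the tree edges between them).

Every bag has size at most 3, so the width is 3 − 1 = 2 and tw(G) ≤ 2. Since 2–1–3–6–2 is a cycle in G, G is not acyclic. Forests are exactly the graphs of treewidth ≤ 1, so tw(G) ≥ 2. Combining the bounds, tw(G) = 2.

Treewidth 2.
Bags: B1 = {1, 2, 6}  B2 = {1, 3, 6}  B3 = {1, 5, 6}  B4 = {1, 4, 6}
Tree: B1–B2, B2–B3, B3–B4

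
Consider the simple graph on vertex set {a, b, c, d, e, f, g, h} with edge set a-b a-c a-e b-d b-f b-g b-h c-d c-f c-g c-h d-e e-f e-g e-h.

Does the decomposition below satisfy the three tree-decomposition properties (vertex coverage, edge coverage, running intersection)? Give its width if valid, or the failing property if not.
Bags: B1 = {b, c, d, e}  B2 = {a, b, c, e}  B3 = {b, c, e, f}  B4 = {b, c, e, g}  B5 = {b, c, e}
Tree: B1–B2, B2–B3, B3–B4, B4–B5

No — vertex h appears in no bag.

A tree decomposition must satisfy three properties: every vertex lies in some bag; for every edge, both endpoints lie together in some bag; and for every vertex, the bags containing it form a connected subtree. Here vertex h appears in no bag, so the decomposition is invalid.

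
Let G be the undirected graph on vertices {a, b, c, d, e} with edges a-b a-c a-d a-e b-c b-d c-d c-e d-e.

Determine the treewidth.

A width-3 tree decomposition is:
Bags: B1 = {a, b, c, d}  B2 = {a, c, d, e}
Tree: B1–B2
Each bag holds 4 vertices, so the decomposition has width 3, which upper-bounds the treewidth. On the other hand G contains the 4-clique {a, c, d, e}. A clique must lie in a single bag of any decomposition, so no decomposition can have width below 3. Hence tw(G) = 3 exactly.

3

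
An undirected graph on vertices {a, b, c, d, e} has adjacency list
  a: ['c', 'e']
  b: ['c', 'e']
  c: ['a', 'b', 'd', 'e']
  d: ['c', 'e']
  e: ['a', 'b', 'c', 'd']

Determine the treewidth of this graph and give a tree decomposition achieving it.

Treewidth 2.
Bags: B1 = {b, c, e}  B2 = {c, d, e}  B3 = {a, c, e}
Tree: B1–B2, B1–B3

Each bag holds 3 vertices, so the decomposition has width 2, which upper-bounds the treewidth. For the lower bound, the 3 vertices {c, d, e} are pairwise adjacent, and any tree decomposition puts a clique entirely inside one bag — forcing width ≥ 2. Therefore the treewidth is 2.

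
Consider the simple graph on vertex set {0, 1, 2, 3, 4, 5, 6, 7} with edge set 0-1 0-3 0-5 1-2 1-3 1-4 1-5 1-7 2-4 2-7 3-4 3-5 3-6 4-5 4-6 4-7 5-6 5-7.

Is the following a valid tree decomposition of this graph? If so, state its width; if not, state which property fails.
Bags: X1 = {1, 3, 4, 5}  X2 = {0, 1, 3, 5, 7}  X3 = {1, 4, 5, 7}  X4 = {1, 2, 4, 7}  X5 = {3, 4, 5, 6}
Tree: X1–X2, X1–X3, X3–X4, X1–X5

No — bags containing vertex 7 are not connected in the tree.

A tree decomposition must satisfy three properties: every vertex lies in some bag; for every edge, both endpoints lie together in some bag; and for every vertex, the bags containing it form a connected subtree. Here bags containing vertex 7 are not connected in the tree, so the decomposition is invalid.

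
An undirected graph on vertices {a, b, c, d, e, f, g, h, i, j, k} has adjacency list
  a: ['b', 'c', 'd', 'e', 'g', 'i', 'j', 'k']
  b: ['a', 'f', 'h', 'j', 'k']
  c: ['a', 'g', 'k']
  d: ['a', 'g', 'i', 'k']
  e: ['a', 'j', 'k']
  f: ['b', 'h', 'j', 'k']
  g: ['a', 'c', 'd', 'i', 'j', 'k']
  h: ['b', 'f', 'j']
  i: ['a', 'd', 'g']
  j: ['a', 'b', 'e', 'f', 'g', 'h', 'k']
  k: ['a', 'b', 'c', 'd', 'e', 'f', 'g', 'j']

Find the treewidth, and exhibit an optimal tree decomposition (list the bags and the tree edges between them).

Treewidth 3.
One such decomposition:
Bags: B1 = {b, f, j, k}  B2 = {a, b, j, k}  B3 = {a, g, j, k}  B4 = {a, d, g, k}  B5 = {a, c, g, k}  B6 = {a, d, g, i}  B7 = {b, f, h, j}  B8 = {a, e, j, k}
Tree: B1–B2, B2–B3, B3–B4, B3–B5, B4–B6, B1–B7, B3–B8

The largest bag has 4 vertices, giving width 3; this decomposition certifies tw(G) ≤ 3. Conversely, {b, f, h, j} is a clique of size 4, and the vertices of any clique must share a bag in every tree decomposition; so some bag has ≥ 4 vertices and tw(G) ≥ 3. The upper and lower bounds meet at 3, so that is the treewidth.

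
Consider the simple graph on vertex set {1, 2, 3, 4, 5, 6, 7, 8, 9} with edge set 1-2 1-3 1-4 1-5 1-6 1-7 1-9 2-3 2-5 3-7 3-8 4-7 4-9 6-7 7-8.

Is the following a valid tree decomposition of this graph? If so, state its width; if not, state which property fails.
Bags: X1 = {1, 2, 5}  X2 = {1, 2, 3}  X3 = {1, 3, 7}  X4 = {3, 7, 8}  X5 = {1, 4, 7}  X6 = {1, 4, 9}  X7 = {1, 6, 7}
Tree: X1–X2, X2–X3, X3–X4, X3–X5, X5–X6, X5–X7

Every vertex of G appears in some bag (union = {1, 2, 3, 4, 5, 6, 7, 8, 9}); every edge is covered by a bag; and for each vertex v the set of bags containing v is connected in the bag tree. The decomposition is therefore valid. The largest bag has 3 vertices, so the width is 2.

Yes; width 2.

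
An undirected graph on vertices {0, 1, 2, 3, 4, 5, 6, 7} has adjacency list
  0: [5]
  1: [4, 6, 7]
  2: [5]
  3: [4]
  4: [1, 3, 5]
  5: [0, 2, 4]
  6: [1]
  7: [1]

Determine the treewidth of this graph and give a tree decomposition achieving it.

Treewidth 1.
One optimal decomposition is:
Bags: B1 = {4, 5}  B2 = {1, 4}  B3 = {0, 5}  B4 = {2, 5}  B5 = {1, 6}  B6 = {1, 7}  B7 = {3, 4}
Tree: B1–B2, B1–B3, B3–B4, B2–B5, B2–B6, B2–B7

The largest bag has 2 vertices, giving width 1; this decomposition certifies tw(G) ≤ 1. G has an edge, so its treewidth is at least 1. Therefore the treewidth is 1.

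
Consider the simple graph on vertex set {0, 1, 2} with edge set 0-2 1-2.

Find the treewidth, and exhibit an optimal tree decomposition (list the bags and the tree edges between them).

Every bag has size at most 2, so the width is 2 − 1 = 1 and tw(G) ≤ 1. Any graph with an edge has treewidth ≥ 1, and G has the edge 0–2. Therefore the treewidth is 1.

Treewidth 1.
One such decomposition:
Bags: B1 = {0, 2}  B2 = {1, 2}
Tree: B1–B2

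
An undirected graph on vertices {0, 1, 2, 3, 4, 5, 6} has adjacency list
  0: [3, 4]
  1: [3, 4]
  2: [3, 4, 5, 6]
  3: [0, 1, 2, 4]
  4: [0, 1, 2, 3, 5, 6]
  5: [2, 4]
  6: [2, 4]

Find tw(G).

2

A width-2 tree decomposition is:
Bags: B1 = {2, 3, 4}  B2 = {0, 3, 4}  B3 = {1, 3, 4}  B4 = {2, 4, 6}  B5 = {2, 4, 5}
Tree: B1–B2, B2–B3, B1–B4, B1–B5
Each bag holds 3 vertices, so the decomposition has width 2, which upper-bounds the treewidth. For the lower bound, the 3 vertices {0, 3, 4} are pairwise adjacent, and any tree decomposition puts a clique entirely inside one bag — forcing width ≥ 2. Therefore the treewidth is 2.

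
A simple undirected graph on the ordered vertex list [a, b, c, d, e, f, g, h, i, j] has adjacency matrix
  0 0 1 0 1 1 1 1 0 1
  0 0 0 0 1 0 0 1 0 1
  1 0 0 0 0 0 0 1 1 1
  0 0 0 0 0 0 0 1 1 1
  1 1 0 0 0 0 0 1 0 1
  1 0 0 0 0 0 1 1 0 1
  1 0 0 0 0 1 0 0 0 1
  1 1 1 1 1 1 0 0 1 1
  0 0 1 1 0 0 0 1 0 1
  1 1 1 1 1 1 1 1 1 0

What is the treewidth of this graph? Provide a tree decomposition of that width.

Treewidth 3.
One optimal decomposition is:
Bags: B1 = {b, e, h, j}  B2 = {a, e, h, j}  B3 = {a, c, h, j}  B4 = {c, h, i, j}  B5 = {a, f, h, j}  B6 = {d, h, i, j}  B7 = {a, f, g, j}
Tree: B1–B2, B2–B3, B3–B4, B3–B5, B4–B6, B5–B7

The largest bag has 4 vertices, giving width 3; this decomposition certifies tw(G) ≤ 3. On the other hand G contains the 4-clique {a, f, g, j}. A clique must lie in a single bag of any decomposition, so no decomposition can have width below 3. Hence tw(G) = 3 exactly.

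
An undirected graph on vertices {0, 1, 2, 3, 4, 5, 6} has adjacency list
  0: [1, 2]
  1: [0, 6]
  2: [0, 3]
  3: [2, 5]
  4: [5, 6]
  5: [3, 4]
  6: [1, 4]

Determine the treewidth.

2

A width-2 tree decomposition is:
Bags: B1 = {3, 4, 5}  B2 = {3, 4, 6}  B3 = {1, 3, 6}  B4 = {0, 1, 3}  B5 = {0, 2, 3}
Tree: B1–B2, B2–B3, B3–B4, B4–B5
The largest bag has 3 vertices, giving width 2; this decomposition certifies tw(G) ≤ 2. For the lower bound, G contains the cycle 3–5–4–6–1–0–2–3, so G is not a forest; only forests have treewidth ≤ 1, hence tw(G) ≥ 2. Combining the bounds, tw(G) = 2.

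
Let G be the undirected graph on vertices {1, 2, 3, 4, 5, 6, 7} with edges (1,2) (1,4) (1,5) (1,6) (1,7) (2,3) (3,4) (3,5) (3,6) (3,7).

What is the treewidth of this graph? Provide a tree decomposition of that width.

Every bag has size at most 3, so the width is 3 − 1 = 2 and tw(G) ≤ 2. The edges 3–6–1–7–3 form a cycle, so G is not a tree and its treewidth is at least 2. Therefore the treewidth is 2.

Treewidth 2.
Bags: B1 = {1, 3, 6}  B2 = {1, 3, 7}  B3 = {1, 3, 5}  B4 = {1, 3, 4}  B5 = {1, 2, 3}
Tree: B1–B2, B2–B3, B3–B4, B4–B5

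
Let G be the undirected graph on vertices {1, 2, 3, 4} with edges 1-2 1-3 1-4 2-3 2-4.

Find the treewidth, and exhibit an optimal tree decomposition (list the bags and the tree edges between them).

Treewidth 2.
Bags: B1 = {1, 2, 4}  B2 = {1, 2, 3}
Tree: B1–B2

Each bag holds 3 vertices, so the decomposition has width 2, which upper-bounds the treewidth. For the lower bound, the 3 vertices {1, 2, 3} are pairwise adjacent, and any tree decomposition puts a clique entirely inside one bag — forcing width ≥ 2. The upper and lower bounds meet at 2, so that is the treewidth.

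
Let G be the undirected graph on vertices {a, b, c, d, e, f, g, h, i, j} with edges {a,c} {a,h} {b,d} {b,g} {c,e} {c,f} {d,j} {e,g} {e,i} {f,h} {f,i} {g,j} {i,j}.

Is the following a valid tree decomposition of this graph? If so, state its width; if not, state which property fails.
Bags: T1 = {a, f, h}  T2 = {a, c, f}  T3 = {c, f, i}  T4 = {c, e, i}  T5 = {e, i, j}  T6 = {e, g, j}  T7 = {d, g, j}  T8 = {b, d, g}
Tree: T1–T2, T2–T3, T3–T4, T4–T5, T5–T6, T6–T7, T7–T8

Every vertex of G appears in some bag (union = {a, b, c, d, e, f, g, h, i, j}); every edge is covered by a bag; and for each vertex v the set of bags containing v is connected in the bag tree. The decomposition is therefore valid. The largest bag has 3 vertices, so the width is 2.

Yes; width 2.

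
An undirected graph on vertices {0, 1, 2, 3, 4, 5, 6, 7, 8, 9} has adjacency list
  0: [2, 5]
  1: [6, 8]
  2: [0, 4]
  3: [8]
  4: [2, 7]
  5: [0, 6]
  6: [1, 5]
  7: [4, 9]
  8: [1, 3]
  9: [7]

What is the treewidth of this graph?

A width-1 tree decomposition is:
Bags: B1 = {7, 9}  B2 = {4, 7}  B3 = {2, 4}  B4 = {0, 2}  B5 = {0, 5}  B6 = {5, 6}  B7 = {1, 6}  B8 = {1, 8}  B9 = {3, 8}
Tree: B1–B2, B2–B3, B3–B4, B4–B5, B5–B6, B6–B7, B7–B8, B8–B9
The largest bag has 2 vertices, giving width 1; this decomposition certifies tw(G) ≤ 1. Since G has at least one edge (e.g. 9–7), it is not an edgeless graph, so tw(G) ≥ 1. The upper and lower bounds meet at 1, so that is the treewidth.

1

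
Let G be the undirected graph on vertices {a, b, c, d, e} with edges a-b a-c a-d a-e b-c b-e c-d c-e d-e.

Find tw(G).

A width-3 tree decomposition is:
Bags: B1 = {a, c, d, e}  B2 = {a, b, c, e}
Tree: B1–B2
Every bag has size at most 4, so the width is 4 − 1 = 3 and tw(G) ≤ 3. Conversely, {a, c, d, e} is a clique of size 4, and the vertices of any clique must share a bag in every tree decomposition; so some bag has ≥ 4 vertices and tw(G) ≥ 3. Therefore the treewidth is 3.

3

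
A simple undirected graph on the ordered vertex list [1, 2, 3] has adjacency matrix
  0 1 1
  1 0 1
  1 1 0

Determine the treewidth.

A width-2 tree decomposition is:
Bags: B1 = {1, 2, 3}
Tree: (single bag)
With just one bag of size 3, the width is 3 − 1 = 2, so tw(G) ≤ 2. For the lower bound, the 3 vertices {1, 2, 3} are pairwise adjacent, and any tree decomposition puts a clique entirely inside one bag — forcing width ≥ 2. Therefore the treewidth is 2.

2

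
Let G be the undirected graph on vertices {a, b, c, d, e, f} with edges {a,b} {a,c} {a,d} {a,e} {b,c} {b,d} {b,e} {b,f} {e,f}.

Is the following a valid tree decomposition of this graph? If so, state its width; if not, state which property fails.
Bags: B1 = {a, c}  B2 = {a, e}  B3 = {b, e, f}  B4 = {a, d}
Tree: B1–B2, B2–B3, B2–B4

A tree decomposition must satisfy three properties: every vertex lies in some bag; for every edge, both endpoints lie together in some bag; and for every vertex, the bags containing it form a connected subtree. Here edge (b,c) lies in no bag, so the decomposition is invalid.

No — edge (b,c) lies in no bag.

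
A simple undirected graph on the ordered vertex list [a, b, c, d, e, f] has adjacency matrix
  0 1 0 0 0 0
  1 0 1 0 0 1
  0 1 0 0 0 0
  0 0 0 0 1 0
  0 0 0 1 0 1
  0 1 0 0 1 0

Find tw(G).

A width-1 tree decomposition is:
Bags: B1 = {b, f}  B2 = {b, c}  B3 = {e, f}  B4 = {a, b}  B5 = {d, e}
Tree: B1–B2, B1–B3, B2–B4, B3–B5
The largest bag has 2 vertices, giving width 1; this decomposition certifies tw(G) ≤ 1. Since G has at least one edge (e.g. b–f), it is not an edgeless graph, so tw(G) ≥ 1. Therefore the treewidth is 1.

1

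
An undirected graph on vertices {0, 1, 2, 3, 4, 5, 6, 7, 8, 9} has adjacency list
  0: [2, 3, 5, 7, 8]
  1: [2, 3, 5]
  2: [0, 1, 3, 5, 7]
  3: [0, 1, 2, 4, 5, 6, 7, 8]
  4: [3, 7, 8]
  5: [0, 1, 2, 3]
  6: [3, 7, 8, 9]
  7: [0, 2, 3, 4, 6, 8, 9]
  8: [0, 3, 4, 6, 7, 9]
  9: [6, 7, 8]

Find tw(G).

3

A width-3 tree decomposition is:
Bags: B1 = {0, 2, 3, 5}  B2 = {0, 2, 3, 7}  B3 = {0, 3, 7, 8}  B4 = {3, 4, 7, 8}  B5 = {3, 6, 7, 8}  B6 = {6, 7, 8, 9}  B7 = {1, 2, 3, 5}
Tree: B1–B2, B2–B3, B3–B4, B4–B5, B5–B6, B1–B7
Each bag holds 4 vertices, so the decomposition has width 3, which upper-bounds the treewidth. Conversely, {6, 7, 8, 9} is a clique of size 4, and the vertices of any clique must share a bag in every tree decomposition; so some bag has ≥ 4 vertices and tw(G) ≥ 3. The upper and lower bounds meet at 3, so that is the treewidth.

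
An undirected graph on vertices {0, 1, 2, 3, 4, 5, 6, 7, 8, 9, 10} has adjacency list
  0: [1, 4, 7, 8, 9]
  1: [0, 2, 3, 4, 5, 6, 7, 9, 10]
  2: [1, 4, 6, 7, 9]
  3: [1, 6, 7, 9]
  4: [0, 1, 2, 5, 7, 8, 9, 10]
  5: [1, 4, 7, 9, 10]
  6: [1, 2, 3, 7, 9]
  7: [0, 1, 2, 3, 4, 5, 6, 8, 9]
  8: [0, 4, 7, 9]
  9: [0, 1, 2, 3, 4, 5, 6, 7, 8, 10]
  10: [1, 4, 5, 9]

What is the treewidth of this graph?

4

A width-4 tree decomposition is:
Bags: B1 = {0, 1, 4, 7, 9}  B2 = {1, 2, 4, 7, 9}  B3 = {1, 4, 5, 7, 9}  B4 = {1, 4, 5, 9, 10}  B5 = {1, 2, 6, 7, 9}  B6 = {0, 4, 7, 8, 9}  B7 = {1, 3, 6, 7, 9}
Tree: B1–B2, B2–B3, B3–B4, B2–B5, B1–B6, B5–B7
Every bag has size at most 5, so the width is 5 − 1 = 4 and tw(G) ≤ 4. Conversely, {0, 4, 7, 8, 9} is a clique of size 5, and the vertices of any clique must share a bag in every tree decomposition; so some bag has ≥ 5 vertices and tw(G) ≥ 4. The upper and lower bounds meet at 4, so that is the treewidth.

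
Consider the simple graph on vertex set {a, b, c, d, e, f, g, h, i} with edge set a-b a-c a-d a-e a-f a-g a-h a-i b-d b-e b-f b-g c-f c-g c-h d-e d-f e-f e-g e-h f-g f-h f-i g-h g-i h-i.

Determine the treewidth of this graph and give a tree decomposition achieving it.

Every bag has size at most 5, so the width is 5 − 1 = 4 and tw(G) ≤ 4. Conversely, {a, b, d, e, f} is a clique of size 5, and the vertices of any clique must share a bag in every tree decomposition; so some bag has ≥ 5 vertices and tw(G) ≥ 4. Combining the bounds, tw(G) = 4.

Treewidth 4.
One such decomposition:
Bags: B1 = {a, e, f, g, h}  B2 = {a, b, e, f, g}  B3 = {a, c, f, g, h}  B4 = {a, b, d, e, f}  B5 = {a, f, g, h, i}
Tree: B1–B2, B1–B3, B2–B4, B1–B5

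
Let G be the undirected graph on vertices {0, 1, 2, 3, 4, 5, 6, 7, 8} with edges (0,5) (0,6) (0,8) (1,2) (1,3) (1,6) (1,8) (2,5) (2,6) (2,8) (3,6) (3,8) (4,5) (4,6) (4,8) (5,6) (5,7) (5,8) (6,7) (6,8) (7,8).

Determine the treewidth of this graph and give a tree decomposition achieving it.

Treewidth 3.
One optimal decomposition is:
Bags: B1 = {0, 5, 6, 8}  B2 = {2, 5, 6, 8}  B3 = {1, 2, 6, 8}  B4 = {4, 5, 6, 8}  B5 = {1, 3, 6, 8}  B6 = {5, 6, 7, 8}
Tree: B1–B2, B2–B3, B2–B4, B3–B5, B4–B6

The largest bag has 4 vertices, giving width 3; this decomposition certifies tw(G) ≤ 3. Conversely, {1, 2, 6, 8} is a clique of size 4, and the vertices of any clique must share a bag in every tree decomposition; so some bag has ≥ 4 vertices and tw(G) ≥ 3. Combining the bounds, tw(G) = 3.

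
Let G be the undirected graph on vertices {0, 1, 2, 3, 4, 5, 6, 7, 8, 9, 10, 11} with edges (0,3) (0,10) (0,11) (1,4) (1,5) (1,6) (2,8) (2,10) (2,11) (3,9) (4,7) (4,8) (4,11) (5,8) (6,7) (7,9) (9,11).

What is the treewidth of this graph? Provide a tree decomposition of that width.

Every bag has size at most 4, so the width is 4 − 1 = 3 and tw(G) ≤ 3. For the lower bound: the 4 vertex sets {0,3,10}, {9}, {11}, {2,4,7,8} are disjoint, each induces a connected subgraph, and every pair is joined by at least one edge of G. Contracting each set to a single vertex therefore yields K_{4} as a minor, and since treewidth is minor-monotone, tw(G) ≥ tw(K_{4}) = 3. Hence tw(G) = 3 exactly.

Treewidth 3.
One such decomposition:
Bags: B1 = {0, 3, 9, 10}  B2 = {0, 9, 10, 11}  B3 = {2, 9, 10, 11}  B4 = {2, 7, 9, 11}  B5 = {2, 4, 7, 11}  B6 = {2, 4, 7, 8}  B7 = {4, 6, 7, 8}  B8 = {1, 4, 6, 8}  B9 = {1, 5, 6, 8}
Tree: B1–B2, B2–B3, B3–B4, B4–B5, B5–B6, B6–B7, B7–B8, B8–B9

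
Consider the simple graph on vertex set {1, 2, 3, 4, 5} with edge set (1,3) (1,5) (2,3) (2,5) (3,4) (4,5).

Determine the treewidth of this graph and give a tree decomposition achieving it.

Each bag holds 3 vertices, so the decomposition has width 2, which upper-bounds the treewidth. The edges 3–4–5–1–3 form a cycle, so G is not a tree and its treewidth is at least 2. Hence tw(G) = 2 exactly.

Treewidth 2.
Bags: B1 = {3, 4, 5}  B2 = {1, 3, 5}  B3 = {2, 3, 5}
Tree: B1–B2, B2–B3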